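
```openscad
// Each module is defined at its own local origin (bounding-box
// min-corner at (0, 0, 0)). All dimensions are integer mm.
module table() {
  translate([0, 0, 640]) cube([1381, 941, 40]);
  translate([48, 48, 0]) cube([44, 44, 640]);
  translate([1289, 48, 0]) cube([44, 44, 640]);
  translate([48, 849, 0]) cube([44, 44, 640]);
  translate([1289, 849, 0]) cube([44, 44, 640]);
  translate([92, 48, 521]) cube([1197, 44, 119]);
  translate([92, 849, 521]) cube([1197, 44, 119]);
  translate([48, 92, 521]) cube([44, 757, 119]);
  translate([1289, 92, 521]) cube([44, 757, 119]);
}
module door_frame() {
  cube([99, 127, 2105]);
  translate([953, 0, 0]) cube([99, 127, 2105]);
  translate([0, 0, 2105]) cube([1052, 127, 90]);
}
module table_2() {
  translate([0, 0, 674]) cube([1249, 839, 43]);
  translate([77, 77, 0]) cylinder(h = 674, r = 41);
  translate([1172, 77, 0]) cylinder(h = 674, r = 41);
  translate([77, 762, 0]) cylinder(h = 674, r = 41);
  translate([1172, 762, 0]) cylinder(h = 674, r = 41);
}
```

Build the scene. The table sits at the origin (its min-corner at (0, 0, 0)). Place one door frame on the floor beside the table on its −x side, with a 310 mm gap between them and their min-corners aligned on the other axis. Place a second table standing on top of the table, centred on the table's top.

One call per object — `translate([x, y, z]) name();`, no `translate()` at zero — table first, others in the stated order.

table();
translate([-1362, 0, 0]) door_frame();
translate([66, 51, 680]) table_2();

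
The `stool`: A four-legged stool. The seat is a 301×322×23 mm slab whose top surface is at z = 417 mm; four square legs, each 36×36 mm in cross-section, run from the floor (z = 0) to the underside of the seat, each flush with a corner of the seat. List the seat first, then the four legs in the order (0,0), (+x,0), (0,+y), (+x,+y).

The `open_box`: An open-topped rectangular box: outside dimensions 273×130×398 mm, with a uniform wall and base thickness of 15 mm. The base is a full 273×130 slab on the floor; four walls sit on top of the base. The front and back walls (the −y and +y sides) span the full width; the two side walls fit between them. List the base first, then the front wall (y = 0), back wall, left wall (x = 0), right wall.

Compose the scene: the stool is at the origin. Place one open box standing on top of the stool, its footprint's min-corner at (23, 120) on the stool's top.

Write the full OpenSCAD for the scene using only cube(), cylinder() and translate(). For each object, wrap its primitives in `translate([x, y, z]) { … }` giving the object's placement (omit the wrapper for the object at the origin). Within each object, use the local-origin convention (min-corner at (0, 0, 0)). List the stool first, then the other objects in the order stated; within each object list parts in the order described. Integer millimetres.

translate([0, 0, 394]) cube([301, 322, 23]);
cube([36, 36, 394]);
translate([265, 0, 0]) cube([36, 36, 394]);
translate([0, 286, 0]) cube([36, 36, 394]);
translate([265, 286, 0]) cube([36, 36, 394]);
translate([23, 120, 417]) {
  cube([273, 130, 15]);
  translate([0, 0, 15]) cube([273, 15, 383]);
  translate([0, 115, 15]) cube([273, 15, 383]);
  translate([0, 15, 15]) cube([15, 100, 383]);
  translate([258, 15, 15]) cube([15, 100, 383]);
}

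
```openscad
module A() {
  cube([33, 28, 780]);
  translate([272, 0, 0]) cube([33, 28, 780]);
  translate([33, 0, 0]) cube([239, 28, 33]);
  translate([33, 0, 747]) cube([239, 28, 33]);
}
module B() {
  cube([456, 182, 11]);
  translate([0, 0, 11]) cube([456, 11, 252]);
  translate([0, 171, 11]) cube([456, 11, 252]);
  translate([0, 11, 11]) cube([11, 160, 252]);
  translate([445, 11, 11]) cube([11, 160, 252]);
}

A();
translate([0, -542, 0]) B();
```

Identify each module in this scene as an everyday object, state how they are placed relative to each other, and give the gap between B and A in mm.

A is a picture frame. B is an open box. The open box is on the floor beside the picture frame on its −y side. The gap between the open box and the picture frame is 360 mm.

The open box's nearest face is 360 mm from the picture frame's −y face.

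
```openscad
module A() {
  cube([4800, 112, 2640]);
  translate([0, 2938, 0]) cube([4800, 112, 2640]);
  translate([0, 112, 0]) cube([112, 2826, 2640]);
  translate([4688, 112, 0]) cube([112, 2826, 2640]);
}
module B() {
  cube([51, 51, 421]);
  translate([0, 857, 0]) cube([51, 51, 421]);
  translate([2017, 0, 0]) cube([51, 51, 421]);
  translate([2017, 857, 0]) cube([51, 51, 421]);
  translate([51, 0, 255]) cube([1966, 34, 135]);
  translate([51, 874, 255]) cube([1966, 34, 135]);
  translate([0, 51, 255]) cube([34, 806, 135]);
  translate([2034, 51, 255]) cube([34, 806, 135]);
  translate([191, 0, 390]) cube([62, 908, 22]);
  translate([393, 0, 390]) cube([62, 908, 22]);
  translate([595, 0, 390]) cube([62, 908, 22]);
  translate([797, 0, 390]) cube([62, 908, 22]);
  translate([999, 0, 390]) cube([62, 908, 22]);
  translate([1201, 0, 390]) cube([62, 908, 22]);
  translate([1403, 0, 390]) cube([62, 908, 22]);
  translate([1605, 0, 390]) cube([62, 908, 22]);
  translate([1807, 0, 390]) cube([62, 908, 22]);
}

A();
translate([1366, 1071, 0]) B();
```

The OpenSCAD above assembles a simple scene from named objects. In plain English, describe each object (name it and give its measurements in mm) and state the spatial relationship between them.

A is the wall frame of a small rectangular building: four walls, each 2640 mm tall and 112 mm thick, enclosing a footprint 4800 mm (x) by 3050 mm (y) outside-to-outside, with no floor or roof. The front and back walls (the −y and +y sides) span the full width; the two side walls fit between them.

B is a bed frame 2068 mm long (x) by 908 mm wide (y). Four 51×51 mm corner posts, 421 mm tall, at the corners of the footprint. Four rails of 34 mm thickness and 135 mm height run between adjacent posts with their undersides at z = 255 mm, their outer faces flush with the outside of the frame (the two x-running rails run between the posts' inner faces; the two y-running rails run between the posts' inner faces). 9 slats, each 62 mm wide (x) and 22 mm thick, lie across the top of the two x-running rails, running the full 908 mm width of the frame in y; the slats are evenly spaced along x between the inner faces of the end posts with equal gaps (rounded down to the nearest mm) at the −x end and between each pair — any rounding remainder accumulates at the +x end.

The bed frame sits inside the house frame, centred.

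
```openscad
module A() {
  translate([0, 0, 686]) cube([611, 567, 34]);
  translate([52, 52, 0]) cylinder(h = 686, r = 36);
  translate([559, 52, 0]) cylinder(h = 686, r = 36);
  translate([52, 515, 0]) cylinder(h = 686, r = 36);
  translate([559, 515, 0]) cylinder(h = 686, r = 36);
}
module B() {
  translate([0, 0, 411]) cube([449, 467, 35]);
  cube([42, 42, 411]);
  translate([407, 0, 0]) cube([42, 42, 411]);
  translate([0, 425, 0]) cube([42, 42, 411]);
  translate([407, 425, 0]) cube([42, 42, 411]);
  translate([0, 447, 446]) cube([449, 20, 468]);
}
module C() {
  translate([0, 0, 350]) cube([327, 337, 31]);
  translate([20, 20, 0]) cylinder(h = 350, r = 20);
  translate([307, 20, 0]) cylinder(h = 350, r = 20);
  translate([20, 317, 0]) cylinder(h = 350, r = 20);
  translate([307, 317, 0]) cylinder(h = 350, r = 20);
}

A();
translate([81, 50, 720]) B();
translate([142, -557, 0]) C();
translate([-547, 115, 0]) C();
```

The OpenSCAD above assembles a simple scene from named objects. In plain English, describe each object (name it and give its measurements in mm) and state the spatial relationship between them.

A is a table with a 611×567 mm rectangular top, 34 mm thick, top surface at z = 720 mm, supported by four round legs of 72 mm diameter, each leg's bounding box inset 16 mm from the nearest pair of top edges, running from the floor.

B is a chair: 449×467 mm seat, 35 mm thick, top at z = 446 mm, on four 42 mm square corner legs flush with the seat edges. A 20 mm thick backrest slab spans the full seat width, extending 468 mm above the seat top, its back face flush with the seat's +y edge.

C is a four-legged stool. The seat is a 327×337×31 mm slab whose top surface is at z = 381 mm; four round legs, each 40 mm in diameter, run from the floor (z = 0) to the underside of the seat, each leg's axis is inset half a diameter from the nearest pair of seat edges (so the leg's bounding box is flush with the corner).

The chair is on top of the table, centred. Two stools sit around the table at the −y, −x sides.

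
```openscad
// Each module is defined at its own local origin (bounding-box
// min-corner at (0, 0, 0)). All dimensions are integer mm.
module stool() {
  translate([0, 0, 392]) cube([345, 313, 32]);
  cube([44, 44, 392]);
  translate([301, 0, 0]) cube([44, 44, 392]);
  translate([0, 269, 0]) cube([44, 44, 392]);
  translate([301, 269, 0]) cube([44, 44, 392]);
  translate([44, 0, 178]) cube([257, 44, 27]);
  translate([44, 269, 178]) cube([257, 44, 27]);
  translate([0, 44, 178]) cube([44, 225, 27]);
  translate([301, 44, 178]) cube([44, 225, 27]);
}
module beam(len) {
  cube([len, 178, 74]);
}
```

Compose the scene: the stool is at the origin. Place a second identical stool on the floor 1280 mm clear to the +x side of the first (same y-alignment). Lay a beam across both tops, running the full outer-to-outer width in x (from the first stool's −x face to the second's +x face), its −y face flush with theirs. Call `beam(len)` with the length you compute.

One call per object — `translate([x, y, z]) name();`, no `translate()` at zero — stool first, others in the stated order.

stool();
translate([1625, 0, 0]) stool();
translate([0, 0, 424]) beam(1970);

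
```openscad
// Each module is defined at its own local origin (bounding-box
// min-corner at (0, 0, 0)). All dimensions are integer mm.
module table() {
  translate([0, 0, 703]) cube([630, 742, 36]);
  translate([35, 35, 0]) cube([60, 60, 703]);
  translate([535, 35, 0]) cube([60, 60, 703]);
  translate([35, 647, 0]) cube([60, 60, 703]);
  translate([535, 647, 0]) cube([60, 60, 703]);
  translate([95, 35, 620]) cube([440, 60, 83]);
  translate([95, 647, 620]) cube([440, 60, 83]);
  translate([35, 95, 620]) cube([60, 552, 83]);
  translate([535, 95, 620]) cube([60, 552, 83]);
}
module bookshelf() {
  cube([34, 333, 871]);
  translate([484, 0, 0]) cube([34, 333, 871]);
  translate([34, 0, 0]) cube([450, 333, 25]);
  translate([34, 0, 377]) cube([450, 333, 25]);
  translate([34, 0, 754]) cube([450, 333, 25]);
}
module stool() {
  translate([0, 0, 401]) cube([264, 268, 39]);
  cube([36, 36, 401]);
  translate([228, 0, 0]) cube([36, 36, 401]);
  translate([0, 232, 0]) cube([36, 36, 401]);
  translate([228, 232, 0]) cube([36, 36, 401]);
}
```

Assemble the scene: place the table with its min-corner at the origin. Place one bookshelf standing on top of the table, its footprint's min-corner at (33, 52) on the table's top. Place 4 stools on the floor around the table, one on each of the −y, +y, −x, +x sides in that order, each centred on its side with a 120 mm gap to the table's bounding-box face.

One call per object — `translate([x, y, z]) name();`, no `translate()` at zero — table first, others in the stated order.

table();
translate([33, 52, 739]) bookshelf();
translate([183, -388, 0]) stool();
translate([183, 862, 0]) stool();
translate([-384, 237, 0]) stool();
translate([750, 237, 0]) stool();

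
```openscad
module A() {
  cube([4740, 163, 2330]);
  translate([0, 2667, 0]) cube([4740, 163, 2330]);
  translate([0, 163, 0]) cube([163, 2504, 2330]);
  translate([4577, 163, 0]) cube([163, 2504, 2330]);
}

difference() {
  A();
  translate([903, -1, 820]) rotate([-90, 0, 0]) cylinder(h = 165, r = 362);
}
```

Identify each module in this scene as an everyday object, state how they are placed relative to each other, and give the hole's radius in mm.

The subtracted cylinder has r = 362 mm.

A is a house frame. The house frame has a circular hole through its front wall. The hole's radius is 362 mm.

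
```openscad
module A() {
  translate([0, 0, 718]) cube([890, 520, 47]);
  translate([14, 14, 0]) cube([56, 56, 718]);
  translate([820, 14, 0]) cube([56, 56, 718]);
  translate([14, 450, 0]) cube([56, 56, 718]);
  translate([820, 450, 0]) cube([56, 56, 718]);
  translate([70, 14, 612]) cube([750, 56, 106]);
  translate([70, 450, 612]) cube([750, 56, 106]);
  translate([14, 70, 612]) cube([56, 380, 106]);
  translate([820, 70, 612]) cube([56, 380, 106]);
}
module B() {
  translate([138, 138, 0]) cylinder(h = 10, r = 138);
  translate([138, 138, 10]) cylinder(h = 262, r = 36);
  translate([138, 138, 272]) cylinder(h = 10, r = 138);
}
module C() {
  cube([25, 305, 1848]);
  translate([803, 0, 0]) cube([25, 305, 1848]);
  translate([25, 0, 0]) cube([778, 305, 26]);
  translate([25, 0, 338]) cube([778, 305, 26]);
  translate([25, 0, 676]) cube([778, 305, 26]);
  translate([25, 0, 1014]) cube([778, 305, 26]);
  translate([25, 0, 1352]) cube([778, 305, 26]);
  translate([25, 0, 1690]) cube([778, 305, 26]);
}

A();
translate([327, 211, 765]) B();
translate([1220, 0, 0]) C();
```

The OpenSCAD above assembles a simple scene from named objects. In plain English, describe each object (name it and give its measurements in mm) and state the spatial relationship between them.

A is a table with a 890×520 mm rectangular top, 47 mm thick, top surface at z = 765 mm, supported by four 56×56 mm square legs, each inset 14 mm from the nearest pair of top edges, running from the floor. Four apron rails, 56 mm thick and 106 mm tall, run between adjacent legs with their top edges flush with the underside of the top and their outer faces flush with the legs' outer faces.

B is a spool: two coaxial disc flanges of radius 138 mm and thickness 10 mm, joined by a core cylinder of radius 36 mm and height 262 mm. The lower flange rests on z = 0 and the three cylinders share a vertical axis.

C is a bookshelf 828 mm wide overall, 305 mm deep and 1848 mm tall. The two sides are 25 mm thick vertical panels. 6 horizontal shelves of 26 mm thickness span between the inner faces of the sides; the lowest shelf sits on the floor and shelves are stacked with a clear vertical gap of 312 mm between each pair.

The spool is on top of the table. The bookshelf is on the floor beside the table on its +x side.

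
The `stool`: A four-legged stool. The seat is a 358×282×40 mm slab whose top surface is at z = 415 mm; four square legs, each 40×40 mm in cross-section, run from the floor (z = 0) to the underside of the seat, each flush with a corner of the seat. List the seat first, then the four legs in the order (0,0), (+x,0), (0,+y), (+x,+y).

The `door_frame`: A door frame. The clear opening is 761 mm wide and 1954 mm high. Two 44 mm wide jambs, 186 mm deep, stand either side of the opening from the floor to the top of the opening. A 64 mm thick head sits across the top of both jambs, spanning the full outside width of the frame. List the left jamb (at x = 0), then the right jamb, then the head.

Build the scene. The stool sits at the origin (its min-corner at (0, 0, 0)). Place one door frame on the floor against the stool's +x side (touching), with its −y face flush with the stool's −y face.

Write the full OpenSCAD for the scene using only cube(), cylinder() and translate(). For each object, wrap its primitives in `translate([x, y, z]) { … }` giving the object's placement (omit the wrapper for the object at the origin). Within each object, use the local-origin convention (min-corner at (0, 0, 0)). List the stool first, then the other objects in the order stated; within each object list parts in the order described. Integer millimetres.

translate([0, 0, 375]) cube([358, 282, 40]);
cube([40, 40, 375]);
translate([318, 0, 0]) cube([40, 40, 375]);
translate([0, 242, 0]) cube([40, 40, 375]);
translate([318, 242, 0]) cube([40, 40, 375]);
translate([358, 0, 0]) {
  cube([44, 186, 1954]);
  translate([805, 0, 0]) cube([44, 186, 1954]);
  translate([0, 0, 1954]) cube([849, 186, 64]);
}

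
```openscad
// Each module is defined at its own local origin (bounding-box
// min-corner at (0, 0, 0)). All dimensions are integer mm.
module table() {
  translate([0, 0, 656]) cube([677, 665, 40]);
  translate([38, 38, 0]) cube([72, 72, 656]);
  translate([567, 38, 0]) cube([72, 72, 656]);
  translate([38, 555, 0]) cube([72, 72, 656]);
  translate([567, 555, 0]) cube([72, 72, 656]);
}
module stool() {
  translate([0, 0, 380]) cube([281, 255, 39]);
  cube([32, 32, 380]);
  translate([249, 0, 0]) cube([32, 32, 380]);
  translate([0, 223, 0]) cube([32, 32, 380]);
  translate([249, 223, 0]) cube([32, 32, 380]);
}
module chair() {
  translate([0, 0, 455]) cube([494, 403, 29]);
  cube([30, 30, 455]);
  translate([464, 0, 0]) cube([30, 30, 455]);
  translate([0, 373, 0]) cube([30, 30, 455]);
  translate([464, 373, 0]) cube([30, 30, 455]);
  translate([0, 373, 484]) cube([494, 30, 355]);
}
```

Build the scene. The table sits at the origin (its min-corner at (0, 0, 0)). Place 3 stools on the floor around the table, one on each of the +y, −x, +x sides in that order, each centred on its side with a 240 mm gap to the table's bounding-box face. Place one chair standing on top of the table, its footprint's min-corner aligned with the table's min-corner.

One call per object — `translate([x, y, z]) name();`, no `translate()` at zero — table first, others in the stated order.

table();
translate([198, 905, 0]) stool();
translate([-521, 205, 0]) stool();
translate([917, 205, 0]) stool();
translate([0, 0, 696]) chair();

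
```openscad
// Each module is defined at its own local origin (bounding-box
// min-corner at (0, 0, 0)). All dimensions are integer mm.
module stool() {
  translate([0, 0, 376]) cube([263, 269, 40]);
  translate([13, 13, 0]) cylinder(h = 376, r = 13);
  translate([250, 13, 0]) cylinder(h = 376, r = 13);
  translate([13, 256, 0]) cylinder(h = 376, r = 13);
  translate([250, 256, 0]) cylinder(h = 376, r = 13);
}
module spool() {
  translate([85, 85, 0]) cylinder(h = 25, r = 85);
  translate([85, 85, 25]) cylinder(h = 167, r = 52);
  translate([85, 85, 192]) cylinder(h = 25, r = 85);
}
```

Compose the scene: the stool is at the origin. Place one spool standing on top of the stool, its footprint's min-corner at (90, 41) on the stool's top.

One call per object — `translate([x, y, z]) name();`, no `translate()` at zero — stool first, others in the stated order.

stool();
translate([90, 41, 416]) spool();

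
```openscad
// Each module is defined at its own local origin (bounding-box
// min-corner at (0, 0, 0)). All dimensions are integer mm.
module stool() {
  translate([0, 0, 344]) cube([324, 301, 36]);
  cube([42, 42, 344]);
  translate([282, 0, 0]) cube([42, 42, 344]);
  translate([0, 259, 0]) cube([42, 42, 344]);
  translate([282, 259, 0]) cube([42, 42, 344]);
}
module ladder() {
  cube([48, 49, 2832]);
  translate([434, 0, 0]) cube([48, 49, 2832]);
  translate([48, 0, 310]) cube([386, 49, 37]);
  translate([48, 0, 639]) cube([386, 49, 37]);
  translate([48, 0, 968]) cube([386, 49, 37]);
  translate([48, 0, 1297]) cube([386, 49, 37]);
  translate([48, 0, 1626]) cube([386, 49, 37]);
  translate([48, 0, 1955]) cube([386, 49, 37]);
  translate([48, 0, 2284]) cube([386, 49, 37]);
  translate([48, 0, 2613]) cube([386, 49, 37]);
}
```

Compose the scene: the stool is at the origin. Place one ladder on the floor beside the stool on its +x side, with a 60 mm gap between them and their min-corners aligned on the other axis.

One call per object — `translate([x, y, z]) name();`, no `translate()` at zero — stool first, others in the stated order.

stool();
translate([384, 0, 0]) ladder();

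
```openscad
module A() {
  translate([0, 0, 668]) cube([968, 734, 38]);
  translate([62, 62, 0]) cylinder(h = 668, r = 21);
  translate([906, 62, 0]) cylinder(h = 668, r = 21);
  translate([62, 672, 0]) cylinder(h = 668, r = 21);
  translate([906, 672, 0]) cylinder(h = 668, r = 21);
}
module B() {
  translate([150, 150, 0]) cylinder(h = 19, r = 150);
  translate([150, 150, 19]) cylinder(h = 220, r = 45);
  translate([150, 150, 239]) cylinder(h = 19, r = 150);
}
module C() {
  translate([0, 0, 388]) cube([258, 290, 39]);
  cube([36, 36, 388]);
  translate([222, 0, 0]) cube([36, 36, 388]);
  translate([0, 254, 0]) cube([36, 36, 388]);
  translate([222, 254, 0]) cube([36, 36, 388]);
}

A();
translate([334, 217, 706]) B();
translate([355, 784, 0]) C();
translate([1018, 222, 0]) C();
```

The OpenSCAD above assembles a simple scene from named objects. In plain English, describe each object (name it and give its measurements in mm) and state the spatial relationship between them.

A is a table: top 968 mm (x) × 734 mm (y), 38 mm thick, upper face at z = 706 mm, on four round legs of 42 mm diameter, each leg's bounding box inset 41 mm from the nearest pair of top edges, running from z = 0 to the bottom of the top.

B is a spool: two coaxial disc flanges of radius 150 mm and thickness 19 mm, joined by a core cylinder of radius 45 mm and height 220 mm. The lower flange rests on z = 0 and the three cylinders share a vertical axis.

C is a four-legged stool. The seat is a 258×290×39 mm slab whose top surface is at z = 427 mm; four square legs, each 36×36 mm in cross-section, run from the floor (z = 0) to the underside of the seat, each flush with a corner of the seat.

The spool is on top of the table, centred. Two stools sit around the table at the +y, +x sides.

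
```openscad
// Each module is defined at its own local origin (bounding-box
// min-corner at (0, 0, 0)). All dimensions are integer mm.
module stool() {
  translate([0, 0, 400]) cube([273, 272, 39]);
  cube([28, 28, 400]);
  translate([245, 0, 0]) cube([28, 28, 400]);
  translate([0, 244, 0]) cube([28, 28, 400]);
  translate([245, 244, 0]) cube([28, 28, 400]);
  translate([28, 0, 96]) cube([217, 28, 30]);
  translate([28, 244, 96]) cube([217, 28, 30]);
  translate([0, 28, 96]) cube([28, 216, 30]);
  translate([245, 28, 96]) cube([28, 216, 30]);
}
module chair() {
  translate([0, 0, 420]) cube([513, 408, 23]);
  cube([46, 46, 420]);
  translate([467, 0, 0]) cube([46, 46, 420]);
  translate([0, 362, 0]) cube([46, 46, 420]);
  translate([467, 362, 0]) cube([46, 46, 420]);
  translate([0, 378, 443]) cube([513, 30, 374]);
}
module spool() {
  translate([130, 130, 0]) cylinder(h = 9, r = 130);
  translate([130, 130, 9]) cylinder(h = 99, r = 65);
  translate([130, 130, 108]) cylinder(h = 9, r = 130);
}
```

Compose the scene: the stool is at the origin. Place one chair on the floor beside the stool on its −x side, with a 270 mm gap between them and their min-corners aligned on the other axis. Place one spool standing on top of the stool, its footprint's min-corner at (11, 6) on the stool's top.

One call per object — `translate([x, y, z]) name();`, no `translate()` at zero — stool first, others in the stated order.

stool();
translate([-783, 0, 0]) chair();
translate([11, 6, 439]) spool();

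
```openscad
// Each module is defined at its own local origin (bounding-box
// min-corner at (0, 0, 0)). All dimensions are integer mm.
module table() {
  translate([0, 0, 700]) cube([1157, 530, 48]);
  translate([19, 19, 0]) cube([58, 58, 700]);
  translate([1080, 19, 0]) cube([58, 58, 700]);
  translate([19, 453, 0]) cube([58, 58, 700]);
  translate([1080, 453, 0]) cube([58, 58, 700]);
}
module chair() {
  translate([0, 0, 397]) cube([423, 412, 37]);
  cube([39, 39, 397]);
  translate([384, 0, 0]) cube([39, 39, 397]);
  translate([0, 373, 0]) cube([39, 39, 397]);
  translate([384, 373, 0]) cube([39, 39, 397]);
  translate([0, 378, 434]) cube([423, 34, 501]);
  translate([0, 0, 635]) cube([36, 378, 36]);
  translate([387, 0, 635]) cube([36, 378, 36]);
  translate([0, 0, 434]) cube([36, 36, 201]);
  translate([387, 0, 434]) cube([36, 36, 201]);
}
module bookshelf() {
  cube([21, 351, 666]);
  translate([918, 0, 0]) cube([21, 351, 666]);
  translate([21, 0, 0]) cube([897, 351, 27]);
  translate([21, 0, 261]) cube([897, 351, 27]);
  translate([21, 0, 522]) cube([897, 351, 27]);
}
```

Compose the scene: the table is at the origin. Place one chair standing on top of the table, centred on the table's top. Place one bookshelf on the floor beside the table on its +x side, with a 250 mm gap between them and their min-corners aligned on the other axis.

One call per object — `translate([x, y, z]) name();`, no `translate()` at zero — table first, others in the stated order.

table();
translate([367, 59, 748]) chair();
translate([1407, 0, 0]) bookshelf();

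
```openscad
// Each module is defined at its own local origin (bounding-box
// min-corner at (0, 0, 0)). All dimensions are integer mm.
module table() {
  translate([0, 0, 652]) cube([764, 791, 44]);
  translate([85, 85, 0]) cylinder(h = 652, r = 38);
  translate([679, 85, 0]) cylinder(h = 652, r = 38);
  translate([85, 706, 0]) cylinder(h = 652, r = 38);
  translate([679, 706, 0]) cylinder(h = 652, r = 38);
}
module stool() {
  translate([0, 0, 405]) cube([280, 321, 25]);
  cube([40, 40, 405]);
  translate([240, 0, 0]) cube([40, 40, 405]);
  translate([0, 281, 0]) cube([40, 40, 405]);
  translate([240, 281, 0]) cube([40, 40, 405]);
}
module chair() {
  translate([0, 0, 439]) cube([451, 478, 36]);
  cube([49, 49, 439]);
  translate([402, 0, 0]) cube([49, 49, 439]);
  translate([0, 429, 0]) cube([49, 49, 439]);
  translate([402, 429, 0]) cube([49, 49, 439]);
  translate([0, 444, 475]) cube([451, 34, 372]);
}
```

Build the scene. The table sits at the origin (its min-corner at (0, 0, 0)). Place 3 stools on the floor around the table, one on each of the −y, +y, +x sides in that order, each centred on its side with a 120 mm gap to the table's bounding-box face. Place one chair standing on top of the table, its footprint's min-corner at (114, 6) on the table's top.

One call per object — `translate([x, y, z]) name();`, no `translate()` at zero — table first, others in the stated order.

table();
translate([242, -441, 0]) stool();
translate([242, 911, 0]) stool();
translate([884, 235, 0]) stool();
translate([114, 6, 696]) chair();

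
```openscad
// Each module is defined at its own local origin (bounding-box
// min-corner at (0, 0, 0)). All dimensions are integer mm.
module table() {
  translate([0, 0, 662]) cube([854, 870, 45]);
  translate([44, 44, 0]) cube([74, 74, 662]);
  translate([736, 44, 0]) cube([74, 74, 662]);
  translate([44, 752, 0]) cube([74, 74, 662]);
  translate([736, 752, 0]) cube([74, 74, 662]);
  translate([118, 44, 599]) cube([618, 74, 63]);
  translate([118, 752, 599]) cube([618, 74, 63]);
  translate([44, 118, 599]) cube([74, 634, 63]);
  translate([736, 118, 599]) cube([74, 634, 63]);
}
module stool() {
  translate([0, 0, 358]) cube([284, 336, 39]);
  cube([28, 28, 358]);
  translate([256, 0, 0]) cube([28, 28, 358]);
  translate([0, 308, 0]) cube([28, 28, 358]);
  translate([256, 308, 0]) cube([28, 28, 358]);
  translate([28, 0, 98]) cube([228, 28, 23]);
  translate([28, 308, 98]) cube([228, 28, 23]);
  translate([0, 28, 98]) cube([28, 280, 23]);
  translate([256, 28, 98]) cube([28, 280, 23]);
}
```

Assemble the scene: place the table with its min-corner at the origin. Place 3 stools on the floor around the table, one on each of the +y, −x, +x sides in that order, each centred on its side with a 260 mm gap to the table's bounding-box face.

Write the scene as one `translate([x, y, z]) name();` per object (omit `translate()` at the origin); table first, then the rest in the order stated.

table();
translate([285, 1130, 0]) stool();
translate([-544, 267, 0]) stool();
translate([1114, 267, 0]) stool();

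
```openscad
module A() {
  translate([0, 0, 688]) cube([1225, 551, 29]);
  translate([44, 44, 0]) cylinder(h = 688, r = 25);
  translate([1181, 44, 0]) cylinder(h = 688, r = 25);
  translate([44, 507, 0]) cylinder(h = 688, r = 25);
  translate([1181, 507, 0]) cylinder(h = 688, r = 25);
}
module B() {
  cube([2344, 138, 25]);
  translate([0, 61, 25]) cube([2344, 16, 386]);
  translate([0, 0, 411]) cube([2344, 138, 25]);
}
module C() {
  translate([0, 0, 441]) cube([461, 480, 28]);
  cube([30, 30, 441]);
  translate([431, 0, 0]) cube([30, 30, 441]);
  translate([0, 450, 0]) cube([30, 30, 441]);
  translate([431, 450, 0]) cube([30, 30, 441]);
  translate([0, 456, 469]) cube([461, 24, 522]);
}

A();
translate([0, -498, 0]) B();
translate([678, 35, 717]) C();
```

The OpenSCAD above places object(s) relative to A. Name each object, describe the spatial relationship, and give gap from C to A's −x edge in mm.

A is a table. B is an I-beam. C is a chair. The I-beam is on the floor beside the table on its −y side. The chair is on top of the table. The gap from the chair to the table's −x edge is 678 mm.

The chair's min-x is at 678; the table's min-x is 0; gap = 678 mm.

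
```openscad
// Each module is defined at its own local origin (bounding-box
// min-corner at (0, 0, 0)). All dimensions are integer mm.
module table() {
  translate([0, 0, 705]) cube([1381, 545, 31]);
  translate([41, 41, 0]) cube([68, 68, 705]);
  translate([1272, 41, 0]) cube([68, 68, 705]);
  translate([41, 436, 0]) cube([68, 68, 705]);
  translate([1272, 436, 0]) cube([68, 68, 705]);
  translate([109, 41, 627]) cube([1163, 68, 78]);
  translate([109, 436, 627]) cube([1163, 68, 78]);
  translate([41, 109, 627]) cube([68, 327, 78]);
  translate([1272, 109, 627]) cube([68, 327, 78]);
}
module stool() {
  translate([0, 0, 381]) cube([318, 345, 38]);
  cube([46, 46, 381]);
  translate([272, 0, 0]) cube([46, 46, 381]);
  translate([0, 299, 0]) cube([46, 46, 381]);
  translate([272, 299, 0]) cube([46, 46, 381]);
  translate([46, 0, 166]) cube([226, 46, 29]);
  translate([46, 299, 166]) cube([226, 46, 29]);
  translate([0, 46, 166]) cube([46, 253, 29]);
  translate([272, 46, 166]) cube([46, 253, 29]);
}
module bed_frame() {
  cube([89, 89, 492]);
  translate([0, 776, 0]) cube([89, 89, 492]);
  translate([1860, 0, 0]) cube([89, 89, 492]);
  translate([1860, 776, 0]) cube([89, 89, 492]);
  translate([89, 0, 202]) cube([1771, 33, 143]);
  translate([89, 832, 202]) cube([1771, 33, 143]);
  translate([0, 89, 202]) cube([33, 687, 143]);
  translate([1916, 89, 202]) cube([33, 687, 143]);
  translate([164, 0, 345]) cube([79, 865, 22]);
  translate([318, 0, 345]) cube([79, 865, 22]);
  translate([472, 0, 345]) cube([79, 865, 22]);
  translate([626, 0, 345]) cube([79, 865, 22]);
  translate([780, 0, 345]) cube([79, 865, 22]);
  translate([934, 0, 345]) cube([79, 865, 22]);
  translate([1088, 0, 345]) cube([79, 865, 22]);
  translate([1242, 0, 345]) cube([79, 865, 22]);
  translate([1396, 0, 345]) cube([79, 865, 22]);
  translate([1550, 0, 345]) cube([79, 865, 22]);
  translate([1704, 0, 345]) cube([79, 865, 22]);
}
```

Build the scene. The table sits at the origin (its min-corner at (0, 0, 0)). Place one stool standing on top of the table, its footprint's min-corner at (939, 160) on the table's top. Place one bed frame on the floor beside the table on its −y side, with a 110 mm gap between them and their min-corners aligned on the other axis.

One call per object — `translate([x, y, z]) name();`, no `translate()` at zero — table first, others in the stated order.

table();
translate([939, 160, 736]) stool();
translate([0, -975, 0]) bed_frame();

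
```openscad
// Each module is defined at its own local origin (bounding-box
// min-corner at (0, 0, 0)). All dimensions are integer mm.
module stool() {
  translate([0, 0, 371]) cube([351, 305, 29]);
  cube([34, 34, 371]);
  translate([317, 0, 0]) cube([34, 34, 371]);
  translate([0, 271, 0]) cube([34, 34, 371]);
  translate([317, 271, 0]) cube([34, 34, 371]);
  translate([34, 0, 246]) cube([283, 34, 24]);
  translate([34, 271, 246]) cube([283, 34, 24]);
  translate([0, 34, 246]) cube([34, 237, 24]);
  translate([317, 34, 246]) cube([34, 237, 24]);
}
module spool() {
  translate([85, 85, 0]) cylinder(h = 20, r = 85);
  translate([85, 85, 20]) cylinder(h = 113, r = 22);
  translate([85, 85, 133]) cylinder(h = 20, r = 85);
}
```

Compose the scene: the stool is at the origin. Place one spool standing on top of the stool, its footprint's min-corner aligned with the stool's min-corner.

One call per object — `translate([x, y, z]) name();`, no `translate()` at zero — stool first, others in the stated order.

stool();
translate([0, 0, 400]) spool();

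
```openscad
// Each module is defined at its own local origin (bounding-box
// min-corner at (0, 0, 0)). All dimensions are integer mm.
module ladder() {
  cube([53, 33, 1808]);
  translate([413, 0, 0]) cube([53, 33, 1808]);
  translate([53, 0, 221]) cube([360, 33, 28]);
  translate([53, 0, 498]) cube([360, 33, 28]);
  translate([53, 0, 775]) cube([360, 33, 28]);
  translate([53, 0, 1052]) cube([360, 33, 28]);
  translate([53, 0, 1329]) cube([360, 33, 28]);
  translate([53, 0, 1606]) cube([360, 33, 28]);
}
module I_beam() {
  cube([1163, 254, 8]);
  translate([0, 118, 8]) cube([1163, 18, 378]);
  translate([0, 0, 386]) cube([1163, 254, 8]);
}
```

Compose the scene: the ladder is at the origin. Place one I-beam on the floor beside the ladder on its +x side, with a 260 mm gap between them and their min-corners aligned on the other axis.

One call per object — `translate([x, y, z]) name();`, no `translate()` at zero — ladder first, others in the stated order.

ladder();
translate([726, 0, 0]) I_beam();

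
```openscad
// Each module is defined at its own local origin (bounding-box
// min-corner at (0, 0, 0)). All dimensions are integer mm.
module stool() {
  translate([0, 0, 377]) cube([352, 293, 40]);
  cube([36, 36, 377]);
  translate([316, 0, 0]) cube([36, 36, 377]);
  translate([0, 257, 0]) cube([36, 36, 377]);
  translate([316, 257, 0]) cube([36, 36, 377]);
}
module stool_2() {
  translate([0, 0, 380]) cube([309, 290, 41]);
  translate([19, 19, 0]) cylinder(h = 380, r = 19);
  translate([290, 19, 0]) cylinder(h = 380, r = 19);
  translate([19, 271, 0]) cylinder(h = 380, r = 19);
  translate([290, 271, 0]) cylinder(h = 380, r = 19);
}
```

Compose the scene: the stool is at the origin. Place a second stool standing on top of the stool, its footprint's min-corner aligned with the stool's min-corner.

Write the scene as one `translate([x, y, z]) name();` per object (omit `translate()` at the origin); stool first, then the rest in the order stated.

stool();
translate([0, 0, 417]) stool_2();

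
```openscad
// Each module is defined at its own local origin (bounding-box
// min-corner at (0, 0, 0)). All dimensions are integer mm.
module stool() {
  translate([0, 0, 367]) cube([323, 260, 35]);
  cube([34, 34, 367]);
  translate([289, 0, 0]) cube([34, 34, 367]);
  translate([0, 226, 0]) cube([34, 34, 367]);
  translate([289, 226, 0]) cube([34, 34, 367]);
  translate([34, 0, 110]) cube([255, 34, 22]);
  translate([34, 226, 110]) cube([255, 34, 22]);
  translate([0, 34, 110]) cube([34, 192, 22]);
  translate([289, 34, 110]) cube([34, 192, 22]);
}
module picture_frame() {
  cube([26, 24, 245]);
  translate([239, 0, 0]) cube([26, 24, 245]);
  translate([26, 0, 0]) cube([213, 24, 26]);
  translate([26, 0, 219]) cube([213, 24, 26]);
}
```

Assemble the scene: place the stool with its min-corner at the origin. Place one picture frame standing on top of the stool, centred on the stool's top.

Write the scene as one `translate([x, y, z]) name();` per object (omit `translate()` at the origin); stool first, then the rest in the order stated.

stool();
translate([29, 118, 402]) picture_frame();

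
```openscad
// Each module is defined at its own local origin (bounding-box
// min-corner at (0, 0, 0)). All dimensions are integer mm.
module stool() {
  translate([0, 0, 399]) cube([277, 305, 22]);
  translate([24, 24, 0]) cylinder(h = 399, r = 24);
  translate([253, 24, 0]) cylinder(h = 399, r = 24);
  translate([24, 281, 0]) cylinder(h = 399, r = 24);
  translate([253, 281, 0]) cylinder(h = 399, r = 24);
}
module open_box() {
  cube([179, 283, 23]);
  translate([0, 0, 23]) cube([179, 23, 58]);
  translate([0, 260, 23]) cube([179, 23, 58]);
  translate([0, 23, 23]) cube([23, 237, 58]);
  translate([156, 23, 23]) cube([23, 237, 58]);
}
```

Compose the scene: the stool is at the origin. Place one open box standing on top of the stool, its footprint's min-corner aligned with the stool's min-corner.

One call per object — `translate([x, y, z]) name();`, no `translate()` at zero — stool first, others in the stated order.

stool();
translate([0, 0, 421]) open_box();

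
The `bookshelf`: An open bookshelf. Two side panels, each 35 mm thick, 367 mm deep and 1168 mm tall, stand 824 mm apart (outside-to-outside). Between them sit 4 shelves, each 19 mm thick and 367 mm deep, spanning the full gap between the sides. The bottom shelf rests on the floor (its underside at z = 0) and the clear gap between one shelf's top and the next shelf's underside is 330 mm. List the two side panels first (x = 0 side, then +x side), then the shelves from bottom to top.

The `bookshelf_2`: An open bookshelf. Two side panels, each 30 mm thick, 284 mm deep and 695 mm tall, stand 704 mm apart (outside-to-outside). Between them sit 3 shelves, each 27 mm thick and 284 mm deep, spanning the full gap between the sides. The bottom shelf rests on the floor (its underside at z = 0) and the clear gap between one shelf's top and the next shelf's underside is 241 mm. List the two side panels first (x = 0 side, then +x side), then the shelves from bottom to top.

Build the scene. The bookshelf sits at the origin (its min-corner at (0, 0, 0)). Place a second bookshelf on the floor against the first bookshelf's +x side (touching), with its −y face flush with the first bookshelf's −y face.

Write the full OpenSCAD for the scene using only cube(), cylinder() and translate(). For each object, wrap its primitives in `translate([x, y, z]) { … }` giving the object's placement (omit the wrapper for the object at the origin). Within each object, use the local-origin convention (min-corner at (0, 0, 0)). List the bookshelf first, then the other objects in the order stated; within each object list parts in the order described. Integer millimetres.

cube([35, 367, 1168]);
translate([789, 0, 0]) cube([35, 367, 1168]);
translate([35, 0, 0]) cube([754, 367, 19]);
translate([35, 0, 349]) cube([754, 367, 19]);
translate([35, 0, 698]) cube([754, 367, 19]);
translate([35, 0, 1047]) cube([754, 367, 19]);
translate([824, 0, 0]) {
  cube([30, 284, 695]);
  translate([674, 0, 0]) cube([30, 284, 695]);
  translate([30, 0, 0]) cube([644, 284, 27]);
  translate([30, 0, 268]) cube([644, 284, 27]);
  translate([30, 0, 536]) cube([644, 284, 27]);
}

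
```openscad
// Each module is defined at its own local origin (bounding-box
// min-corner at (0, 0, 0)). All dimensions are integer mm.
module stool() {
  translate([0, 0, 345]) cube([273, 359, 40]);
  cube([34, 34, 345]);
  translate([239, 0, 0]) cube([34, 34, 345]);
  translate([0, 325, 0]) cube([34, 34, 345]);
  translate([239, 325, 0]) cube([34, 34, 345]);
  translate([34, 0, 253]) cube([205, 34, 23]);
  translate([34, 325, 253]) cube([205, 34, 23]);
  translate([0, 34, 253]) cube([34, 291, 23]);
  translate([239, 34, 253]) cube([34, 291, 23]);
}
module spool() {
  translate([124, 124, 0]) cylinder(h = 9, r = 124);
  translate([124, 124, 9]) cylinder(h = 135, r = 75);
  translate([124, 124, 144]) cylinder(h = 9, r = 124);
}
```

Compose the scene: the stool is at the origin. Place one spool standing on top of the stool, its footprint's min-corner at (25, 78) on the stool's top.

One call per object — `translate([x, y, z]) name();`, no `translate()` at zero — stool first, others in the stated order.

stool();
translate([25, 78, 385]) spool();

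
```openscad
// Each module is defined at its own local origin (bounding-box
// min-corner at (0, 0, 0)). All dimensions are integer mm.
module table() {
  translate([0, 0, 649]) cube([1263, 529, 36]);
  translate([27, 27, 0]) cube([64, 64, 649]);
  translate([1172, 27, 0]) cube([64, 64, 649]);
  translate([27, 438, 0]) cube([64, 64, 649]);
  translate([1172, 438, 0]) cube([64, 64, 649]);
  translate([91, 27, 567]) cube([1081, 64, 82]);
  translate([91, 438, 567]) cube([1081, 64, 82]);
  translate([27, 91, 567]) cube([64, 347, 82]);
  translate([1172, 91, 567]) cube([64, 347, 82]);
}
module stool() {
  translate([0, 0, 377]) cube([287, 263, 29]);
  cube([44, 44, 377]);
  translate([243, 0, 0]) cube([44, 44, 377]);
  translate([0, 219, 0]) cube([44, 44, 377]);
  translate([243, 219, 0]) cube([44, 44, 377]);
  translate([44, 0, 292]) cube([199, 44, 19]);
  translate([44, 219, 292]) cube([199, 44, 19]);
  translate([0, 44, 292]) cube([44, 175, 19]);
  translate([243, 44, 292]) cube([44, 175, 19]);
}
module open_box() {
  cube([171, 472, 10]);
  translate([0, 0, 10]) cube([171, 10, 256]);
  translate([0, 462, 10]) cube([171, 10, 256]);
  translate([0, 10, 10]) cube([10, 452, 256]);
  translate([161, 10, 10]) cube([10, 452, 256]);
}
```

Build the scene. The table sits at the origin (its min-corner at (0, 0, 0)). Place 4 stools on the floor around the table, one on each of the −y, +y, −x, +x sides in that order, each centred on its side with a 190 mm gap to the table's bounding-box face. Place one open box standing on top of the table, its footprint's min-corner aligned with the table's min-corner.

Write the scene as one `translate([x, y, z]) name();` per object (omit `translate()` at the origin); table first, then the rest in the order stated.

table();
translate([488, -453, 0]) stool();
translate([488, 719, 0]) stool();
translate([-477, 133, 0]) stool();
translate([1453, 133, 0]) stool();
translate([0, 0, 685]) open_box();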